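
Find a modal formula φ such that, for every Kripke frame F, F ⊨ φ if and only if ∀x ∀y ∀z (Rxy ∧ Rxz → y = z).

◇ψ → □ψ

A defining formula is ◇ψ → □ψ (the CD axiom).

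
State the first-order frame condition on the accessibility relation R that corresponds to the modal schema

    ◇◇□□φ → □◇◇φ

∀x ∀y ∀z ((xR²y ∧ xRz) → ∃w (yR²w ∧ zR²w))

This is a Sahlqvist (Geach-type) schema ◇^2□^2φ → □^1◇^2φ.
Minimal-valuation argument: fix x; take any y with xR^2y and any z with xR^1z. Set V(φ) to the set of worlds R-reachable from y in exactly 2 steps. Then □^2φ holds at y, so the antecedent holds at x; validity forces ◇^2φ at z, giving a w with zR^2w and yR^2w.
First-order correspondent: ∀x ∀y ∀z ((xR²y ∧ xRz) → ∃w (yR²w ∧ zR²w)).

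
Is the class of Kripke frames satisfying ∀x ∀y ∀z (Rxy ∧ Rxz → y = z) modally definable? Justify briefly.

Yes — defined by ◇p → □p

The condition is partial functionality. A defining modal formula is ◇p → □p.
Suppose ◇p→□p is valid. Take Rxy, Rxz and set V(p)={y}. Then ◇p at x, so □p at x, so p at z, i.e. z=y.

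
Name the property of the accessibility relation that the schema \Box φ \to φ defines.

Suppose □φ→φ is valid. At any x set V(φ)={w : Rxw}. Then □φ holds at x, so φ holds at x, i.e. Rxx.

reflexivity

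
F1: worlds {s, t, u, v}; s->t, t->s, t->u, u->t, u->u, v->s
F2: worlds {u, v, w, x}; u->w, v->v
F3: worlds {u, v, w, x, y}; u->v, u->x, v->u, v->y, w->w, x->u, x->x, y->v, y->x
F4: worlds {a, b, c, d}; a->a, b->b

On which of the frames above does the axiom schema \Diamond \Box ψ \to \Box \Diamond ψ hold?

F1, F3, F4

The schema corresponds to convergence: \forall x \forall y \forall z (Rxy \wedge Rxz \to \exists w (Ryw \wedge Rzw)).
F1: ✓.
F2: fails — Ruw and Ruw but w and w have no common successor.
F3: ✓.
F4: ✓.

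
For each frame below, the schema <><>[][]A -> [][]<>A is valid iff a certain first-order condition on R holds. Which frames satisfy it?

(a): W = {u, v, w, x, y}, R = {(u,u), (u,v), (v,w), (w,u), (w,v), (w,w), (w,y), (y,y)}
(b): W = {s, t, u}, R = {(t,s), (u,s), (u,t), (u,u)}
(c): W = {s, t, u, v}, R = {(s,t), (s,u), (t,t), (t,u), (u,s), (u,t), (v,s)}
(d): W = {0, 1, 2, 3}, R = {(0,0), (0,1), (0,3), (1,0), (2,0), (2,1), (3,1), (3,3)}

Frame correspondent (Sahlqvist): forall x forall y forall z ((x R^2 y & x R^2 z) -> exists w (y R^2 w & zRw)) — i.e. a generalized confluence (Geach) condition.
(a): fails — vR²u, vR²y but no t with uR²t and yRt.
(b): fails — uR²s, uR²s but no w with sR²w and sRw.
(c): ✓.
(d): ✓.
Valid on: (c), (d).

(c), (d)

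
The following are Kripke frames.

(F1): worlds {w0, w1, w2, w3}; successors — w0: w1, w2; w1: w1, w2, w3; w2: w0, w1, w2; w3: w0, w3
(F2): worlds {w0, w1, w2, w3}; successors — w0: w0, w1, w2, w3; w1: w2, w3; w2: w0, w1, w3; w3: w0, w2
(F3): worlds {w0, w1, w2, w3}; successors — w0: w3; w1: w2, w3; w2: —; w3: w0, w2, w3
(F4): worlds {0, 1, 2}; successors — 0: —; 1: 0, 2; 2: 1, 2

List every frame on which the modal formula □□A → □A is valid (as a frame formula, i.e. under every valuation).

(F1), (F2), (F3)

The schema corresponds to density: ∀x ∀y (Rxy → ∃z (Rxz ∧ Rzy)).
(F1): holds.
(F2): holds.
(F3): holds.
(F4): fails — R10 but no z with R1z and Rz0.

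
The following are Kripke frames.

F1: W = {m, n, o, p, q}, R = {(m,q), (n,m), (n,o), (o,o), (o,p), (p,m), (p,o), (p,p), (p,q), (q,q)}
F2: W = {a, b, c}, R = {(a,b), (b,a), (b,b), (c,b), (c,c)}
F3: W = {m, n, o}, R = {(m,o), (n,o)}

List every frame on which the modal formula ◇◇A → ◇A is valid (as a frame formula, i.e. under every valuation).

F3

Frame correspondent (Sahlqvist): ∀x ∀y (xR²y → ∃w (y = w ∧ xRw)) — i.e. a generalized confluence (Geach) condition.
F1: fails — nR²p but no w with p=w and nRw.
F2: fails — aR²a but no w with a=w and aRw.
F3: condition met.
Valid on: F3.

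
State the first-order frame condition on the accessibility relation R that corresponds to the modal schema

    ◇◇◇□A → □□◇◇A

∀x ∀y ∀z ((xR³y ∧ xR²z) → ∃w (yRw ∧ zR²w))

This is a Sahlqvist (Geach-type) schema ◇^3□^1A → □^2◇^2A.
First-order correspondent: ∀x ∀y ∀z ((xR³y ∧ xR²z) → ∃w (yRw ∧ zR²w)).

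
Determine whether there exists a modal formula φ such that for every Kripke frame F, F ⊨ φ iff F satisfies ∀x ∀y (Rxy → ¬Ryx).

Not definable by any modal formula

Modal frame validity is preserved under surjective bounded morphisms.
The 5-cycle (worlds 0,1,2,3,4 with 0→1→2→3→4→0) is asymmetric. Mapping every world to a single reflexive point • is a surjective bounded morphism, and the reflexive point is not asymmetric (R•• but asymmetry requires ¬R••).
So the class is not modally definable.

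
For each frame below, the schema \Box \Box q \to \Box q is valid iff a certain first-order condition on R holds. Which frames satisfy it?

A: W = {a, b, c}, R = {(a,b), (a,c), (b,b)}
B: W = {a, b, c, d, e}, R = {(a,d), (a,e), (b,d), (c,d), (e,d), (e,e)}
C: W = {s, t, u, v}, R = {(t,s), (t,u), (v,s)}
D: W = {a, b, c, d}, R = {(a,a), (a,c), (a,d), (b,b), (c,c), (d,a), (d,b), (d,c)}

D

This is the axiom for density; its first-order frame correspondent is \forall x \forall y (Rxy \to \exists z (Rxz \wedge Rzy)).
A: fails — Rac but no z with Raz and Rzc.
B: fails — Rcd but no z with Rcz and Rzd.
C: fails — Rvs but no z with Rvz and Rzs.
D: condition met.
Valid on: D.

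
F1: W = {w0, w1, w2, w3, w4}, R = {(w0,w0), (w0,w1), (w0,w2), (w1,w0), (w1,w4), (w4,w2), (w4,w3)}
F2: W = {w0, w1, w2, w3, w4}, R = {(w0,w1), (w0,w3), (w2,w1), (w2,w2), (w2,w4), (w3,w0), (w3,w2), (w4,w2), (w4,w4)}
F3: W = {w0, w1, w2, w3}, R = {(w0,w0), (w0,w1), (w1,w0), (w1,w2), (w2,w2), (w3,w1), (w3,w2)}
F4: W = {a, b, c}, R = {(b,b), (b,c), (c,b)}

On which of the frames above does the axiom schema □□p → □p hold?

The schema corresponds to density: ∀x ∀y (Rxy → ∃z (Rxz ∧ Rzy)).
F1: fails — Rw4w2 but no z with Rw4z and Rzw2.
F2: fails — Rw3w0 but no z with Rw3z and Rzw0.
F3: fails — Rw3w1 but no z with Rw3z and Rzw1.
F4: satisfies the condition.
Valid on: F4.

F4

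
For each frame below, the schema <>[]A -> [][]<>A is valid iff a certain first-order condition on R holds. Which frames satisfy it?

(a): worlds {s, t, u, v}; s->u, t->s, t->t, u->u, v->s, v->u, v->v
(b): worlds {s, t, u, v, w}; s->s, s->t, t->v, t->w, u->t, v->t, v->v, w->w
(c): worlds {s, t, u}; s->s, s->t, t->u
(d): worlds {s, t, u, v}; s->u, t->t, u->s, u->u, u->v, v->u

Frame correspondent (Sahlqvist): forall x forall y forall z ((xRy & x R^2 z) -> exists w (yRw & zRw)) — i.e. a generalized confluence (Geach) condition.
(a): fails — tRs, tR²t but no w with sRw and tRw.
(b): fails — sRs, sR²t but no w* with sRw* and tRw*.
(c): fails — sRs, sR²t but no w with sRw and tRw.
(d): holds.

(d)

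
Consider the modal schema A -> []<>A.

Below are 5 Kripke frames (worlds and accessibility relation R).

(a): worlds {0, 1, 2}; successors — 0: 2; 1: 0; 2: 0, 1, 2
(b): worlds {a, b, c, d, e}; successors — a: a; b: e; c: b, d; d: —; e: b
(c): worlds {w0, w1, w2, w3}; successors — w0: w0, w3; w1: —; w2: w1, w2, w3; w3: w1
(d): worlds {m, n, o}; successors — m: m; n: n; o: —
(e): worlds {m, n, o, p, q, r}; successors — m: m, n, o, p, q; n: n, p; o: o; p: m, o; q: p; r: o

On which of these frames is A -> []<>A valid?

(d)

Frame correspondent (Sahlqvist): forall x forall y (Rxy -> Ryx) — i.e. symmetry.
(a): fails — R10 but not R01.
(b): fails — Rcd but not Rdc.
(c): fails — Rw3w1 but not Rw1w3.
(d): condition met.
(e): fails — Rpo but not Rop.
Valid on: (d).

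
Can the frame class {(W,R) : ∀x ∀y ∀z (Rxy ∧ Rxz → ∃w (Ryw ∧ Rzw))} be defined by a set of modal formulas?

The condition is convergence. A defining modal formula is ◇□q → □◇q.
Suppose ◇□q→□◇q is valid. Take Rxy, Rxz and set V(q)={w : Ryw}. Then □q at y so ◇□q at x, so □◇q at x, so ◇q at z, giving w with Rzw and Ryw.

Definable; ◇□q → □◇q defines it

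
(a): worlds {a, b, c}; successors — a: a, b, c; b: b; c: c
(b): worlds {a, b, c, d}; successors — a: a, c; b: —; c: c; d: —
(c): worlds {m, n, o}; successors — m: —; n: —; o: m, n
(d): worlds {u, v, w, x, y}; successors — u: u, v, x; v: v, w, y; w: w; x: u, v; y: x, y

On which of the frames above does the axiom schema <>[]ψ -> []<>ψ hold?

(b)

The schema corresponds to convergence: forall x forall y forall z (Rxy & Rxz -> exists w (Ryw & Rzw)).
(a): fails — Rab and Rac but b and c have no common successor.
(b): condition met.
(c): fails — Rom and Rom but m and m have no common successor.
(d): fails — Rvw and Rvy but w and y have no common successor.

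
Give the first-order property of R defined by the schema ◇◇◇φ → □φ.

This is a Sahlqvist (Geach-type) schema ◇^3□^0φ → □^1◇^0φ.
First-order correspondent: ∀x ∀y ∀z ((xR³y ∧ xRz) → ∃w (y = w ∧ z = w)).

∀x ∀y ∀z ((xR³y ∧ xRz) → ∃w (y = w ∧ z = w))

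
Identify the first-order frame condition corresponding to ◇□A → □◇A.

convergence

Suppose ◇□A→□◇A is valid. Take Rxy, Rxz and set V(A)={w : Ryw}. Then □A at y so ◇□A at x, so □◇A at x, so ◇A at z, giving w with Rzw and Ryw.
The converse is a direct semantic check.
Frame condition: ∀x ∀y ∀z (Rxy ∧ Rxz → ∃w (Ryw ∧ Rzw)).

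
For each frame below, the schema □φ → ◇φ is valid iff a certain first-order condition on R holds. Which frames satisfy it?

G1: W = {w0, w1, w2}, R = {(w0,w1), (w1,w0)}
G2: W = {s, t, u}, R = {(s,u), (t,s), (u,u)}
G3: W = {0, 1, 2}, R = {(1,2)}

G2

The schema corresponds to seriality: ∀x ∃y Rxy.
G1: fails — world w2 has no successor.
G2: ✓.
G3: fails — world 0 has no successor.
Valid on: G2.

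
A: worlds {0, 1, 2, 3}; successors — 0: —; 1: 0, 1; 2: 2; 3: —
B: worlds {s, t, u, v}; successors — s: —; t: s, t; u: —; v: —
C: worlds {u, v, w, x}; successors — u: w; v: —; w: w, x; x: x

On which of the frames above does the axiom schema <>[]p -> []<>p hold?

C

This is the axiom for convergence; its first-order frame correspondent is forall x forall y forall z (Rxy & Rxz -> exists w (Ryw & Rzw)).
A: fails — R10 and R10 but 0 and 0 have no common successor.
B: fails — Rtt and Rts but t and s have no common successor.
C: condition met.
Valid on: C.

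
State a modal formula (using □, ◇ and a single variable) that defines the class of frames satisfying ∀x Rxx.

The condition is reflexivity. The T schema □p → p defines it.
Suppose □p→p is valid. At any x set V(p)={w : Rxw}. Then □p holds at x, so p holds at x, i.e. Rxx.

□p → p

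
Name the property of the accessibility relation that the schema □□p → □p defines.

This schema is the C4 axiom.
It corresponds to density: ∀x ∀y (Rxy → ∃z (Rxz ∧ Rzy)).

Density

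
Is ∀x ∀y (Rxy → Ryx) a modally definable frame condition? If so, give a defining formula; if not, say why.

Yes, by q → □◇q

Yes: it is symmetry, defined by the B schema q → □◇q.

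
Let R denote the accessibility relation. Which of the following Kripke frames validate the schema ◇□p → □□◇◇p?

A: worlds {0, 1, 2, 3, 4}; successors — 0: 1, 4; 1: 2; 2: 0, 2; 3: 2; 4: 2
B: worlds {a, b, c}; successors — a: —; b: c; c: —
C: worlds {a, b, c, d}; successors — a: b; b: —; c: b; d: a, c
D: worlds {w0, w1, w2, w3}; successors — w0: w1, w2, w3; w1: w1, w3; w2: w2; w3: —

B

Frame correspondent (Sahlqvist): ∀x ∀y ∀z ((xRy ∧ xR²z) → ∃w (yRw ∧ zR²w)) — i.e. a generalized confluence (Geach) condition.
A: fails — 2R0, 2R²0 but no w with 0Rw and 0R²w.
B: ✓.
C: fails — dRa, dR²b but no w with aRw and bR²w.
D: fails — w0Rw1, w0R²w2 but no w with w1Rw and w2R²w.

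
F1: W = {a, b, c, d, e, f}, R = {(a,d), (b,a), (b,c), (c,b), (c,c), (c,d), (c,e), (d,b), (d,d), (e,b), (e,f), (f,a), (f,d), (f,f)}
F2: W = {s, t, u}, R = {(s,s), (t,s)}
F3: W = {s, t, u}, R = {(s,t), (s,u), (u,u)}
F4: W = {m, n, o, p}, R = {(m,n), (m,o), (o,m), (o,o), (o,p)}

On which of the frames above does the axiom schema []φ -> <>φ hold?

F1

The schema corresponds to seriality: forall x exists y Rxy.
F1: condition met.
F2: fails — world u has no successor.
F3: fails — world t has no successor.
F4: fails — world n has no successor.
Valid on: F1.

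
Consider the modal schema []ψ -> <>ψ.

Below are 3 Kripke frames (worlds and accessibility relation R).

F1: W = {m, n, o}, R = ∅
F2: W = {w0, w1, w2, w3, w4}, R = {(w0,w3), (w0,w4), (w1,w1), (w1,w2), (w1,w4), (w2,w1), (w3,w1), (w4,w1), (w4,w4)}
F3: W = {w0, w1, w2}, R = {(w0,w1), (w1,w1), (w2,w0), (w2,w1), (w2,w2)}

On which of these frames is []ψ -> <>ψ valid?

F2, F3

This is the axiom for seriality; its first-order frame correspondent is forall x exists y Rxy.
F1: fails — world m has no successor.
F2: ✓.
F3: ✓.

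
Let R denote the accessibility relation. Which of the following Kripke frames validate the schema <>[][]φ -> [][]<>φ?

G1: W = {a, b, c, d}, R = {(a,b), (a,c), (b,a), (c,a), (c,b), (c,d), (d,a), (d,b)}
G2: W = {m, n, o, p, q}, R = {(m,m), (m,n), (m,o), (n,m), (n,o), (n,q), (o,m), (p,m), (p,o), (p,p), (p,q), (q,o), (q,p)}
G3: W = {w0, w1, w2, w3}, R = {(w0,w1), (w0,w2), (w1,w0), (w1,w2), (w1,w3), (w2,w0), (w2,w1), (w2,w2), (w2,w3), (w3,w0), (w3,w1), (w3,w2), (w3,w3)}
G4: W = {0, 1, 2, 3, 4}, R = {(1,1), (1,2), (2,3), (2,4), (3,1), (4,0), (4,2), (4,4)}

The schema corresponds to a generalized confluence (Geach) condition: forall x forall y forall z ((xRy & x R^2 z) -> exists w (y R^2 w & zRw)).
G1: fails — aRb, aR²b but no w with bR²w and bRw.
G2: holds.
G3: holds.
G4: fails — 2R3, 2R²0 but no w with 3R²w and 0Rw.
Valid on: G2, G3.

G2, G3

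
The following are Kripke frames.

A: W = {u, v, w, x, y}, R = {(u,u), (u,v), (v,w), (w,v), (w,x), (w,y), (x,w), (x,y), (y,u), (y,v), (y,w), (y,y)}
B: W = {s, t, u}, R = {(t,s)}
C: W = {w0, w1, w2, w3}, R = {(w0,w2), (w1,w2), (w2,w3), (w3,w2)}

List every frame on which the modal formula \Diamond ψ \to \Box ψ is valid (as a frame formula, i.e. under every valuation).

The schema corresponds to partial functionality: \forall x \forall y \forall z (Rxy \wedge Rxz \to y = z).
A: fails — u sees both u and v.
B: condition met.
C: condition met.

B, C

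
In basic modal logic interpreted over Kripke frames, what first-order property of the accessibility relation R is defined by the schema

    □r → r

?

Suppose □r→r is valid. At any x set V(r)={w : Rxw}. Then □r holds at x, so r holds at x, i.e. Rxx.

Reflexivity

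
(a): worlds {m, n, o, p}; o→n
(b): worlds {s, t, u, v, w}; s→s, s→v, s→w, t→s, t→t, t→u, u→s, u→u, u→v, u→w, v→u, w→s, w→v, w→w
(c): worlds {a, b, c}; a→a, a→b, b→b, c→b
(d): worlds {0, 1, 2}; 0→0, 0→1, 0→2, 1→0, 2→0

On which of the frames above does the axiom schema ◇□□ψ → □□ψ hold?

(a), (d)

This is the axiom for a generalized confluence (Geach) condition; its first-order frame correspondent is ∀x ∀y ∀z ((xRy ∧ xR²z) → ∃w (yR²w ∧ z = w)).
(a): ✓.
(b): fails — tRs, tR²t but no w* with sR²w* and t=w*.
(c): fails — aRb, aR²a but no w with bR²w and a=w.
(d): ✓.
Valid on: (a), (d).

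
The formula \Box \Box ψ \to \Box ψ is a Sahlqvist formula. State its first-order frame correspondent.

Suppose □□ψ→□ψ is valid. Take Rxy and set V(ψ)={w : xR²w}. Then □□ψ at x, so □ψ at x, so ψ at y, i.e. ∃z(Rxz∧Rzy).
Conversely, on a frame with density the schema holds at every world under every valuation.
Frame condition: \forall x \forall y (Rxy \to \exists z (Rxz \wedge Rzy)).

density: \forall x \forall y (Rxy \to \exists z (Rxz \wedge Rzy))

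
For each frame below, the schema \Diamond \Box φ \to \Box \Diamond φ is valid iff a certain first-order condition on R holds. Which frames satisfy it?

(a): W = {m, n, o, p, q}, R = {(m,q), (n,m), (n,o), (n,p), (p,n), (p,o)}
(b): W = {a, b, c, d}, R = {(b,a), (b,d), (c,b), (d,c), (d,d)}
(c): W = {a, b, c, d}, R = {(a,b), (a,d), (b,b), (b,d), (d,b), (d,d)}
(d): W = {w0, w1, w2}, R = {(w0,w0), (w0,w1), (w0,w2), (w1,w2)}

(c)

The schema corresponds to convergence: \forall x \forall y \forall z (Rxy \wedge Rxz \to \exists w (Ryw \wedge Rzw)).
(a): fails — Rmq and Rmq but q and q have no common successor.
(b): fails — Rba and Rba but a and a have no common successor.
(c): ✓.
(d): fails — Rw0w1 and Rw0w2 but w1 and w2 have no common successor.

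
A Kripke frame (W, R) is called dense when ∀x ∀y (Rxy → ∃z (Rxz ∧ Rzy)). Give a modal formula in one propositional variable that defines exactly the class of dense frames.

This is density; the standard corresponding axiom is C4: □□r → □r.

□□r → □r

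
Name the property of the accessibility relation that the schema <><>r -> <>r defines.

transitivity: forall x forall y forall z (Rxy & Ryz -> Rxz)

This schema is equivalent to the 4 axiom □r → □□r.
It corresponds to transitivity: forall x forall y forall z (Rxy & Ryz -> Rxz).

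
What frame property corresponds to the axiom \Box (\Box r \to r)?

Shift-reflexivity

This schema is the T□ axiom.
Its frame correspondent is shift-reflexivity — \forall x \forall y (Rxy \to Ryy).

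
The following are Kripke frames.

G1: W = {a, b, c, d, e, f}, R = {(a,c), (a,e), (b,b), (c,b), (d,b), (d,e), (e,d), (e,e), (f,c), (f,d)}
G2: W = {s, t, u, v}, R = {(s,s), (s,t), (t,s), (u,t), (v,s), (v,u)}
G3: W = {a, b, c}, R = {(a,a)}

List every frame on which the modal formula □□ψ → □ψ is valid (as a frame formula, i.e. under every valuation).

G3

The schema corresponds to density: ∀x ∀y (Rxy → ∃z (Rxz ∧ Rzy)).
G1: fails — Rfc but no z with Rfz and Rzc.
G2: fails — Rut but no z with Ruz and Rzt.
G3: condition met.
Valid on: G3.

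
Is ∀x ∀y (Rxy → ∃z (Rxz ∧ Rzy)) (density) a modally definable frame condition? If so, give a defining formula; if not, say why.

This is a Sahlqvist condition; the C4 axiom □□r → □r defines it.
Suppose □□r→□r is valid. Take Rxy and set V(r)={w : xR²w}. Then □□r at x, so □r at x, so r at y, i.e. ∃z(Rxz∧Rzy).

Yes — defined by □□r → □r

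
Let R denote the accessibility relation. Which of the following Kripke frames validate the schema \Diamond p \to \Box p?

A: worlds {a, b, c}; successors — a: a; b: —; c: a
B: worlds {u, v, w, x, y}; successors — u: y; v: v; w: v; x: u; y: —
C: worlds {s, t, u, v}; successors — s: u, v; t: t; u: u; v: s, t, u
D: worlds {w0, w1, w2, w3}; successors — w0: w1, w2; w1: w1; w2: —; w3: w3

This is the axiom for partial functionality; its first-order frame correspondent is \forall x \forall y \forall z (Rxy \wedge Rxz \to y = z).
A: holds.
B: holds.
C: fails — s sees both u and v.
D: fails — w0 sees both w1 and w2.

A, B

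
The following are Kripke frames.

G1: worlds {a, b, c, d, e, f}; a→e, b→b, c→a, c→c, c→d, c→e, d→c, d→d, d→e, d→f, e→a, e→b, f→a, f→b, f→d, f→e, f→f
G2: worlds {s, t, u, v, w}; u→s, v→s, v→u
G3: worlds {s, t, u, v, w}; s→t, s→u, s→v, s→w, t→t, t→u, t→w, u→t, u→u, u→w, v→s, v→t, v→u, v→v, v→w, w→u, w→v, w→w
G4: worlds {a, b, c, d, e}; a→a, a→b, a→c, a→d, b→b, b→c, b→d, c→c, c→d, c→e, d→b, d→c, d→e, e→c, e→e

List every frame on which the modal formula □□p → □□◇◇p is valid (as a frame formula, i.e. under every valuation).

G1, G3, G4

This is the axiom for a generalized confluence (Geach) condition; its first-order frame correspondent is ∀x ∀z (xR²z → ∃w (xR²w ∧ zR²w)).
G1: ✓.
G2: fails — vR²s but no w* with vR²w* and sR²w*.
G3: ✓.
G4: ✓.
Valid on: G1, G3, G4.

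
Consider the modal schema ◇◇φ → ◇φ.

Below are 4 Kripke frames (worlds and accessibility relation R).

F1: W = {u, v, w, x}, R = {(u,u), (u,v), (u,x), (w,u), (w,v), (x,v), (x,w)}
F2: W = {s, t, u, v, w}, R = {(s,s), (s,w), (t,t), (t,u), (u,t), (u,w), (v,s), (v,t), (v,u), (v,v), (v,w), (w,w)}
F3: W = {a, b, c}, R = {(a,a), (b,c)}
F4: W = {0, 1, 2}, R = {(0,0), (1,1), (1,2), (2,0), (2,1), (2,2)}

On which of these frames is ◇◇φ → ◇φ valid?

F3

The schema corresponds to a generalized confluence (Geach) condition: ∀x ∀y (xR²y → ∃w (y = w ∧ xRw)).
F1: fails — uR²w but no t with w=t and uRt.
F2: fails — tR²w but no w* with w=w* and tRw*.
F3: ✓.
F4: fails — 1R²0 but no w with 0=w and 1Rw.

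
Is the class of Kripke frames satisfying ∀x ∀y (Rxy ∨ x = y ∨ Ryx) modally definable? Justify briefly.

If a class were modally definable it would be closed under disjoint unions (Goldblatt–Thomason).
Take 2 disjoint single-world reflexive frames: each is trivially connected, but their disjoint union has 2 worlds with no edge between distinct components, so it is not connected.
So the class is not modally definable.

No — not modally definable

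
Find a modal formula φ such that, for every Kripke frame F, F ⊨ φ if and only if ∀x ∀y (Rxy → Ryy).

The condition is shift-reflexivity. The T□ schema □(□p → p) defines it.

□(□p → p)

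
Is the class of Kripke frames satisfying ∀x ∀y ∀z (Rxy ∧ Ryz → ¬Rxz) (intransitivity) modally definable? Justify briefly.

Any modally definable frame class is closed under surjective bounded morphisms.
The 3-cycle (worlds s,t,u with s→t→u→s) is intransitive. Mapping every world to a single reflexive point • is a surjective bounded morphism; the reflexive point is not intransitive (R••∧R•• but R••).
So no modal formula (or set of formulas) defines exactly the intransitive frames.

No — not modally definable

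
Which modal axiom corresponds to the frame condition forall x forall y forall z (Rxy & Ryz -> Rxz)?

□s → □□s

A defining formula is □s → □□s (the 4 axiom).
Suppose □s→□□s is valid. Take Rxy, Ryz and set V(s)={w : Rxw}. Then □s at x, so □□s at x, so □s at y, so s at z, i.e. Rxz.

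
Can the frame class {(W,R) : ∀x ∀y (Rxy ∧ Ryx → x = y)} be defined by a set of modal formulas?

If a class were modally definable it would be closed under surjective bounded morphisms (Goldblatt–Thomason).
The 4-cycle (worlds w0,w1,w2,w3 with w0→w1→w2→w3→w0) is antisymmetric. Sending even-indexed worlds to • and odd-indexed worlds to ∘ is a surjective bounded morphism onto the two-world frame with •↔∘, which is not antisymmetric.
So no modal formula (or set of formulas) defines exactly the antisymmetric frames.

No — not modally definable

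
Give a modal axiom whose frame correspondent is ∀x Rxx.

□ψ → ψ

This is reflexivity; the standard corresponding axiom is T: □ψ → ψ.
Suppose □ψ→ψ is valid. At any x set V(ψ)={w : Rxw}. Then □ψ holds at x, so ψ holds at x, i.e. Rxx.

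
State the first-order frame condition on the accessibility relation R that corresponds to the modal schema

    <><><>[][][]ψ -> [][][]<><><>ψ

forall x forall y forall z ((x R^3 y & x R^3 z) -> exists w (y R^3 w & z R^3 w))

This is a Sahlqvist (Geach-type) schema ◇^3□^3ψ → □^3◇^3ψ.
Minimal-valuation argument: fix x; take any y with xR^3y and any z with xR^3z. Set V(ψ) to the set of worlds R-reachable from y in exactly 3 steps. Then □^3ψ holds at y, so the antecedent holds at x; validity forces ◇^3ψ at z, giving a w with zR^3w and yR^3w.
First-order correspondent: forall x forall y forall z ((x R^3 y & x R^3 z) -> exists w (y R^3 w & z R^3 w)).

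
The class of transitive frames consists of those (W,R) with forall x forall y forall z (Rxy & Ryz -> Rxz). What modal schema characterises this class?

The condition is transitivity. The 4 schema □r → □□r defines it.
Suppose □r→□□r is valid. Take Rxy, Ryz and set V(r)={w : Rxw}. Then □r at x, so □□r at x, so □r at y, so r at z, i.e. Rxz.

□r → □□r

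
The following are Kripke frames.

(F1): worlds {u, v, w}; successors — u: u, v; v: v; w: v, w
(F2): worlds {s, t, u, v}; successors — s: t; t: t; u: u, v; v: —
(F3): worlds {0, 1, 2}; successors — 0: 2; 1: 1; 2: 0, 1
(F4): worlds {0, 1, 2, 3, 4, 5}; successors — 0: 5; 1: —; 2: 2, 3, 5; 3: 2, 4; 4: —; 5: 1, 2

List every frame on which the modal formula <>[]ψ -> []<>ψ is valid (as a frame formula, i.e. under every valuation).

(F1)

The schema corresponds to convergence: forall x forall y forall z (Rxy & Rxz -> exists w (Ryw & Rzw)).
(F1): condition met.
(F2): fails — Ruv and Ruv but v and v have no common successor.
(F3): fails — R20 and R21 but 0 and 1 have no common successor.
(F4): fails — R34 and R34 but 4 and 4 have no common successor.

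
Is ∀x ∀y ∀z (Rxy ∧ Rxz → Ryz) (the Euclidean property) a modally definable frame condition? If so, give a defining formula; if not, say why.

The condition is the Euclidean property. A defining modal formula is ◇r → □◇r.
Suppose ◇r→□◇r is valid. Take Rxy, Rxz and set V(r)={y}. Then ◇r at x, so □◇r at x, so ◇r at z, so some w with Rzw has r; w=y, i.e. Rzy. By symmetry of the argument, Ryz.

Yes, by ◇r → □◇r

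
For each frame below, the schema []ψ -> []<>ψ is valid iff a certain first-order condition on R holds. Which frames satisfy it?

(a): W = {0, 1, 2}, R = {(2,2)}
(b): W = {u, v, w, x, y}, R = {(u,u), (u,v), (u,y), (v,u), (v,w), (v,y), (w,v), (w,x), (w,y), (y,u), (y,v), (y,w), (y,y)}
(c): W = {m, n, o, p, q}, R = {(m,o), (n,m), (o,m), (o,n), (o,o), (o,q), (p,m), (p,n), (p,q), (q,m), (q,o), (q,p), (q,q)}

(a)

Frame correspondent (Sahlqvist): forall x forall z (xRz -> exists w (xRw & zRw)) — i.e. a generalized confluence (Geach) condition.
(a): ✓.
(b): fails — wRx but no t with wRt and xRt.
(c): fails — nRm but no w with nRw and mRw.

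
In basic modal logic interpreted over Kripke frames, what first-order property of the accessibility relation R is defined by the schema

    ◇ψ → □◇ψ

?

This is the 5 axiom.
It corresponds to the Euclidean property: ∀x ∀y ∀z (Rxy ∧ Rxz → Ryz).

the Euclidean property: ∀x ∀y ∀z (Rxy ∧ Rxz → Ryz)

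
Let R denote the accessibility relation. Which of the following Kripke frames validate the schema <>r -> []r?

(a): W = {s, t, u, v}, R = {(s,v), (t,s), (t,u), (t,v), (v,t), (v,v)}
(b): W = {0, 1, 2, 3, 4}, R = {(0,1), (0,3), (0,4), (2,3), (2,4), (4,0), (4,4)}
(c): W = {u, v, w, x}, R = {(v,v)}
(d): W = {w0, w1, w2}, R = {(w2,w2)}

This is the axiom for partial functionality; its first-order frame correspondent is forall x forall y forall z (Rxy & Rxz -> y = z).
(a): fails — t sees both s and u.
(b): fails — 0 sees both 1 and 3.
(c): holds.
(d): holds.
Valid on: (c), (d).

(c), (d)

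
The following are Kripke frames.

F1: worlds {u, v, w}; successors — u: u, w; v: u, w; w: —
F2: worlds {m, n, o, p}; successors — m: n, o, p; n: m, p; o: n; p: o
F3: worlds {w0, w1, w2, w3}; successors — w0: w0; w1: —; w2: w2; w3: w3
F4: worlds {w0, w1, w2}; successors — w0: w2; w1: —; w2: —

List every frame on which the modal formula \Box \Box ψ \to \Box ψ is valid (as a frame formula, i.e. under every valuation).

F1, F3

This is the axiom for density; its first-order frame correspondent is \forall x \forall y (Rxy \to \exists z (Rxz \wedge Rzy)).
F1: condition met.
F2: fails — Ron but no z with Roz and Rzn.
F3: condition met.
F4: fails — Rw0w2 but no z with Rw0z and Rzw2.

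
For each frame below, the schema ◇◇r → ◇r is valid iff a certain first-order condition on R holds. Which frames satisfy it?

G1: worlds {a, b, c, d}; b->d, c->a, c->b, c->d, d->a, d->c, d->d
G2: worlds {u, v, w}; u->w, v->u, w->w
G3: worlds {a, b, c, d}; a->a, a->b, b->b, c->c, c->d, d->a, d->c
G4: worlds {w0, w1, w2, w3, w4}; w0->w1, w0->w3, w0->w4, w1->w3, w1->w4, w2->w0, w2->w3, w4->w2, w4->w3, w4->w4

Frame correspondent (Sahlqvist): ∀x ∀y ∀z (Rxy ∧ Ryz → Rxz) — i.e. transitivity.
G1: fails — Rcd and Rdc but not Rcc.
G2: fails — Rvu and Ruw but not Rvw.
G3: fails — Rcd and Rda but not Rca.
G4: fails — Rw0w4 and Rw4w2 but not Rw0w2.
Valid on no frame.

none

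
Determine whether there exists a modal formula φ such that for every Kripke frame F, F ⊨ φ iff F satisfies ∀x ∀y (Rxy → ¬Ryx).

No — not modally definable

Any modally definable frame class is closed under surjective bounded morphisms.
The 4-cycle (worlds a,b,c,d with a→b→c→d→a) is asymmetric. Mapping every world to a single reflexive point • is a surjective bounded morphism, and the reflexive point is not asymmetric (R•• but asymmetry requires ¬R••).
Hence asymmetry is not modally definable.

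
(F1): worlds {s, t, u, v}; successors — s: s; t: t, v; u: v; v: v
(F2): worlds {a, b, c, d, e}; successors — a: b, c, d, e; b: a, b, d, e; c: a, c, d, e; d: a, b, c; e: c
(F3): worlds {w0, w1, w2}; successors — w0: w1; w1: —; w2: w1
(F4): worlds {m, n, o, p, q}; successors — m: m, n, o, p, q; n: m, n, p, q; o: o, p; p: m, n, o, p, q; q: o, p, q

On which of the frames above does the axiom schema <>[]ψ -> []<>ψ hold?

(F1), (F4)

The schema corresponds to convergence: forall x forall y forall z (Rxy & Rxz -> exists w (Ryw & Rzw)).
(F1): holds.
(F2): fails — Rab and Rae but b and e have no common successor.
(F3): fails — Rw0w1 and Rw0w1 but w1 and w1 have no common successor.
(F4): holds.
Valid on: (F1), (F4).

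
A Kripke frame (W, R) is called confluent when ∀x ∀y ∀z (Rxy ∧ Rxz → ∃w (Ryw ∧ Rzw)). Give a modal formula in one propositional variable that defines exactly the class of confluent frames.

The condition is convergence. The .2 schema ◇□q → □◇q defines it.
Suppose ◇□q→□◇q is valid. Take Rxy, Rxz and set V(q)={w : Ryw}. Then □q at y so ◇□q at x, so □◇q at x, so ◇q at z, giving w with Rzw and Ryw.

◇□q → □◇q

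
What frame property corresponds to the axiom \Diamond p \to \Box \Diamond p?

The Euclidean property

Suppose ◇p→□◇p is valid. Take Rxy, Rxz and set V(p)={y}. Then ◇p at x, so □◇p at x, so ◇p at z, so some w with Rzw has p; w=y, i.e. Rzy. By symmetry of the argument, Ryz.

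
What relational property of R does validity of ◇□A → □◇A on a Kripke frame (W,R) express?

convergence: ∀x ∀y ∀z (Rxy ∧ Rxz → ∃w (Ryw ∧ Rzw))

Suppose ◇□A→□◇A is valid. Take Rxy, Rxz and set V(A)={w : Ryw}. Then □A at y so ◇□A at x, so □◇A at x, so ◇A at z, giving w with Rzw and Ryw.
The converse is a direct semantic check.
Frame condition: ∀x ∀y ∀z (Rxy ∧ Rxz → ∃w (Ryw ∧ Rzw)).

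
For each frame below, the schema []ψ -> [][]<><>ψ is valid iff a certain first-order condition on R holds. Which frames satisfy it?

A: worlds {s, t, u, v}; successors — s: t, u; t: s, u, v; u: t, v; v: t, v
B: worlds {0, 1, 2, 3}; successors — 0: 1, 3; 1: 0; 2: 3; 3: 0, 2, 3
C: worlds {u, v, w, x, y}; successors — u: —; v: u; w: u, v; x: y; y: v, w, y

A

The schema corresponds to a generalized confluence (Geach) condition: forall x forall z (x R^2 z -> exists w (xRw & z R^2 w)).
A: holds.
B: fails — 1R²1 but no w with 1Rw and 1R²w.
C: fails — wR²u but no t with wRt and uR²t.
Valid on: A.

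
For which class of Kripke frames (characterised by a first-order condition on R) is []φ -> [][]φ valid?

Suppose □φ→□□φ is valid. Take Rxy, Ryz and set V(φ)={w : Rxw}. Then □φ at x, so □□φ at x, so □φ at y, so φ at z, i.e. Rxz.
Conversely, on a frame with transitivity the schema holds at every world under every valuation.
Frame condition: forall x forall y forall z (Rxy & Ryz -> Rxz).

Transitivity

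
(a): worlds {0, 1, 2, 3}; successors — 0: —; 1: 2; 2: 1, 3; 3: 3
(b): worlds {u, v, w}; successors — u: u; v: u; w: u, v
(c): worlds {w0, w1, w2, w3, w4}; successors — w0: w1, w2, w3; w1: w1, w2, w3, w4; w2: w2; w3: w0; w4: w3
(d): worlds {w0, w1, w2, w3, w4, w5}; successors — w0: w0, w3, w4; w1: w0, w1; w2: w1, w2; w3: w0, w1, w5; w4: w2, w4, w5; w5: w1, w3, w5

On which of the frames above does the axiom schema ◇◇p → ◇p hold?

(b)

Frame correspondent (Sahlqvist): ∀x ∀y ∀z (Rxy ∧ Ryz → Rxz) — i.e. transitivity.
(a): fails — R12 and R23 but not R13.
(b): condition met.
(c): fails — Rw1w3 and Rw3w0 but not Rw1w0.
(d): fails — Rw1w0 and Rw0w4 but not Rw1w4.
Valid on: (b).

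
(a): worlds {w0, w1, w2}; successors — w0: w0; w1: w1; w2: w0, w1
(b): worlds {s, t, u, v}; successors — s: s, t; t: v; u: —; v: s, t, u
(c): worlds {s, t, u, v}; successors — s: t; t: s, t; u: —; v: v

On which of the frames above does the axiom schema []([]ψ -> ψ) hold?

This is the axiom for shift-reflexivity; its first-order frame correspondent is forall x forall y (Rxy -> Ryy).
(a): condition met.
(b): fails — Rtv but not Rvv.
(c): fails — Rts but not Rss.
Valid on: (a).

(a)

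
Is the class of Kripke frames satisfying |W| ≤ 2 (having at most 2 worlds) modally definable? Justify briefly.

Modal frame validity is preserved under disjoint unions.
Any modal formula valid on each of 3 disjoint one-world frames is valid on their disjoint union (validity is preserved under disjoint unions). Each one-world frame has |W|=1≤2, but the union has |W|=3.
Hence having at most 2 worlds is not modally definable.

No — not modally definable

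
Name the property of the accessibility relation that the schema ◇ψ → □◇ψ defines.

the Euclidean property

Suppose ◇ψ→□◇ψ is valid. Take Rxy, Rxz and set V(ψ)={y}. Then ◇ψ at x, so □◇ψ at x, so ◇ψ at z, so some w with Rzw has ψ; w=y, i.e. Rzy. By symmetry of the argument, Ryz.
Conversely, any frame satisfying ∀x ∀y ∀z (Rxy ∧ Rxz → Ryz) validates the schema.
Frame condition: ∀x ∀y ∀z (Rxy ∧ Rxz → Ryz).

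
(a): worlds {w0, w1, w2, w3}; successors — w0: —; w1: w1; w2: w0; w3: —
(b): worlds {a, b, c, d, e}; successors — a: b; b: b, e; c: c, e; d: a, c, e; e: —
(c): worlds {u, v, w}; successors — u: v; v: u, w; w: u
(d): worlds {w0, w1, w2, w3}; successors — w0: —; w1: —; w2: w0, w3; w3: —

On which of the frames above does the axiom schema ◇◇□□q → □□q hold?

(a), (d)

The schema corresponds to a generalized confluence (Geach) condition: ∀x ∀y ∀z ((xR²y ∧ xR²z) → ∃w (yR²w ∧ z = w)).
(a): satisfies the condition.
(b): fails — aR²e, aR²b but no w with eR²w and b=w.
(c): fails — uR²w, uR²u but no t with wR²t and u=t.
(d): satisfies the condition.
Valid on: (a), (d).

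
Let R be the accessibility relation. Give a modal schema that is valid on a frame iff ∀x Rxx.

A defining formula is □q → q (the T axiom).
Suppose □q→q is valid. At any x set V(q)={w : Rxw}. Then □q holds at x, so q holds at x, i.e. Rxx.

□q → q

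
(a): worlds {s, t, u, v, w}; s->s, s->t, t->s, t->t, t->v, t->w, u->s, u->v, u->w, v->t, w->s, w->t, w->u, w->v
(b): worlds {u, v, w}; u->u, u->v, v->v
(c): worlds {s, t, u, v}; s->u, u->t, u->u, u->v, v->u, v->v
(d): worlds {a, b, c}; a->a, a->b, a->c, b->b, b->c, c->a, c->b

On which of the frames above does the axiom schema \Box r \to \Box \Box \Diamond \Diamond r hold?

(a), (b), (d)

Frame correspondent (Sahlqvist): \forall x \forall z (x R^2 z \to \exists w (xRw \wedge z R^2 w)) — i.e. a generalized confluence (Geach) condition.
(a): holds.
(b): holds.
(c): fails — sR²t but no w with sRw and tR²w.
(d): holds.
Valid on: (a), (b), (d).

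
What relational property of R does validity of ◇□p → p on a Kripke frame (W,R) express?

This is frame-equivalent to p → □◇p (substitute ¬p for p and contrapose).
Suppose p→□◇p is valid. Take Rxy and set V(p)={x}. Then p at x, so □◇p at x, so ◇p at y, so some z with Ryz has p; z=x, i.e. Ryx.
Conversely, on a frame with symmetry the schema holds at every world under every valuation.
So the correspondent is symmetry.

symmetry: ∀x ∀y (Rxy → Ryx)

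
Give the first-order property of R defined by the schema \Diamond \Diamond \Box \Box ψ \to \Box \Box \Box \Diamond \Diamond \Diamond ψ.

This is a Sahlqvist (Geach-type) schema ◇^2□^2ψ → □^3◇^3ψ.
Minimal-valuation argument: fix x; take any y with xR^2y and any z with xR^3z. Set V(ψ) to the set of worlds R-reachable from y in exactly 2 steps. Then □^2ψ holds at y, so the antecedent holds at x; validity forces ◇^3ψ at z, giving a w with zR^3w and yR^2w.
First-order correspondent: \forall x \forall y \forall z ((x R^2 y \wedge x R^3 z) \to \exists w (y R^2 w \wedge z R^3 w)).

\forall x \forall y \forall z ((x R^2 y \wedge x R^3 z) \to \exists w (y R^2 w \wedge z R^3 w))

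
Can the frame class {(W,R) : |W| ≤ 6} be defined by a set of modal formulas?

Modal frame validity is preserved under disjoint unions.
Any modal formula valid on each of 7 disjoint one-world frames is valid on their disjoint union (validity is preserved under disjoint unions). Each one-world frame has |W|=1≤6, but the union has |W|=7.
So the class is not modally definable.

Not modally definable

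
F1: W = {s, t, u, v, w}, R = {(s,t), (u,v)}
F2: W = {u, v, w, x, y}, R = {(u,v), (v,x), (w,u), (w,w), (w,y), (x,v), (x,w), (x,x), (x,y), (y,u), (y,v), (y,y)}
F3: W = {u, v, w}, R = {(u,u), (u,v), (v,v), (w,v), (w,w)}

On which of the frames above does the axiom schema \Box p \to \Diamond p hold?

This is the axiom for seriality; its first-order frame correspondent is \forall x \exists y Rxy.
F1: fails — world t has no successor.
F2: condition met.
F3: condition met.
Valid on: F2, F3.

F2, F3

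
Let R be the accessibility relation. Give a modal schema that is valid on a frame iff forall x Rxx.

□s → s

The condition is reflexivity. The T schema □s → s defines it.
Suppose □s→s is valid. At any x set V(s)={w : Rxw}. Then □s holds at x, so s holds at x, i.e. Rxx.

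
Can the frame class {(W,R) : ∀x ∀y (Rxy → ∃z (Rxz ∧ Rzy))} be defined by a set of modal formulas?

Definable; □□r → □r defines it

The condition is density. A defining modal formula is □□r → □r.
Suppose □□r→□r is valid. Take Rxy and set V(r)={w : xR²w}. Then □□r at x, so □r at x, so r at y, i.e. ∃z(Rxz∧Rzy).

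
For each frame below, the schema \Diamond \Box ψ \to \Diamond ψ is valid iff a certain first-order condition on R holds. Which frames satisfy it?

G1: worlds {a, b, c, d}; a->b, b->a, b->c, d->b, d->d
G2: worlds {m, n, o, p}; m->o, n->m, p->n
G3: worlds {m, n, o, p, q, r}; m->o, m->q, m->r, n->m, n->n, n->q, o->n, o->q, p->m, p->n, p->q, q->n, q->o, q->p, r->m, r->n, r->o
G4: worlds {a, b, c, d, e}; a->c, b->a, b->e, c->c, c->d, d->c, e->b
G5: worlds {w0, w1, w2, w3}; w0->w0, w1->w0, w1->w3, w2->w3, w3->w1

G3

Frame correspondent (Sahlqvist): \forall x \forall y (xRy \to \exists w (yRw \wedge xRw)) — i.e. a generalized confluence (Geach) condition.
G1: fails — aRb but no w with bRw and aRw.
G2: fails — mRo but no w with oRw and mRw.
G3: holds.
G4: fails — bRa but no w with aRw and bRw.
G5: fails — w1Rw3 but no w with w3Rw and w1Rw.
Valid on: G3.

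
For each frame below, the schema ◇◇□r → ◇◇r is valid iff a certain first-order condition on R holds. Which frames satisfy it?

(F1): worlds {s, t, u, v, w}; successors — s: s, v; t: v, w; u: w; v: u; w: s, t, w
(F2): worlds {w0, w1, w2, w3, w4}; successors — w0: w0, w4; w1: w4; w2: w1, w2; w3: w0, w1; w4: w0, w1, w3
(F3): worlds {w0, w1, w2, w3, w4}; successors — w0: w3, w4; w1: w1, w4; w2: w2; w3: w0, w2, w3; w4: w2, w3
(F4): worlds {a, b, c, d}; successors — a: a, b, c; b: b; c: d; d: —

(F3)

This is the axiom for a generalized confluence (Geach) condition; its first-order frame correspondent is ∀x ∀y (xR²y → ∃w (yRw ∧ xR²w)).
(F1): fails — sR²u but no w* with uRw* and sR²w*.
(F2): fails — w1R²w1 but no w with w1Rw and w1R²w.
(F3): satisfies the condition.
(F4): fails — aR²d but no w with dRw and aR²w.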